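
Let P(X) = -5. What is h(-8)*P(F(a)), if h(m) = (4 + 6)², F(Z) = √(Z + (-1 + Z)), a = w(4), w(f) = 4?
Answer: -500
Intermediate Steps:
a = 4
F(Z) = √(-1 + 2*Z)
h(m) = 100 (h(m) = 10² = 100)
h(-8)*P(F(a)) = 100*(-5) = -500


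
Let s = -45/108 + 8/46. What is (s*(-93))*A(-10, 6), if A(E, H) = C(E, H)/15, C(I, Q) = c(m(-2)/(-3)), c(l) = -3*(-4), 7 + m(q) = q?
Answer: 2077/115 ≈ 18.061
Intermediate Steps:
m(q) = -7 + q
c(l) = 12
C(I, Q) = 12
A(E, H) = ⅘ (A(E, H) = 12/15 = 12*(1/15) = ⅘)
s = -67/276 (s = -45*1/108 + 8*(1/46) = -5/12 + 4/23 = -67/276 ≈ -0.24275)
(s*(-93))*A(-10, 6) = -67/276*(-93)*(⅘) = (2077/92)*(⅘) = 2077/115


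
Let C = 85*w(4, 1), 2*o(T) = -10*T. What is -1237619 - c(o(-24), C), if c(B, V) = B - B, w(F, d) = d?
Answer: -1237619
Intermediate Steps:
o(T) = -5*T (o(T) = (-10*T)/2 = -5*T)
C = 85 (C = 85*1 = 85)
c(B, V) = 0
-1237619 - c(o(-24), C) = -1237619 - 1*0 = -1237619 + 0 = -1237619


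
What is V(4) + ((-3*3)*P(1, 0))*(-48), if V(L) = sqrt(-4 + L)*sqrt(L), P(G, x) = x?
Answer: 0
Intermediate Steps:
V(L) = sqrt(L)*sqrt(-4 + L)
V(4) + ((-3*3)*P(1, 0))*(-48) = sqrt(4)*sqrt(-4 + 4) + (-3*3*0)*(-48) = 2*sqrt(0) - 9*0*(-48) = 2*0 + 0*(-48) = 0 + 0 = 0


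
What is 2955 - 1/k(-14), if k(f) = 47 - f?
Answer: 180254/61 ≈ 2955.0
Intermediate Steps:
2955 - 1/k(-14) = 2955 - 1/(47 - 1*(-14)) = 2955 - 1/(47 + 14) = 2955 - 1/61 = 180254/61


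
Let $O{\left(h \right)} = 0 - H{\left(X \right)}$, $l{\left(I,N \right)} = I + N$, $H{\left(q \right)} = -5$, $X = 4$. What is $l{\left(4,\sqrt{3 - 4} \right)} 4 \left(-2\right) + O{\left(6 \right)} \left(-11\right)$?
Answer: $-87 - 8 i \approx -87.0 - 8.0 i$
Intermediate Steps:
$O{\left(h \right)} = 5$ ($O{\left(h \right)} = 0 - -5 = 0 + 5 = 5$)
$l{\left(4,\sqrt{3 - 4} \right)} 4 \left(-2\right) + O{\left(6 \right)} \left(-11\right) = \left(4 + \sqrt{3 - 4}\right) 4 \left(-2\right) + 5 \left(-11\right) = \left(4 + \sqrt{-1}\right) 4 \left(-2\right) - 55 = \left(4 + i\right) 4 \left(-2\right) - 55 = \left(16 + 4 i\right) \left(-2\right) - 55 = \left(-32 - 8 i\right) - 55 = -87 - 8 i$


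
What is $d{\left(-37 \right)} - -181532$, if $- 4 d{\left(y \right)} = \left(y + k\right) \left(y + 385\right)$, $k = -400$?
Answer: $219551$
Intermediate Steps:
$d{\left(y \right)} = - \frac{\left(-400 + y\right) \left(385 + y\right)}{4}$ ($d{\left(y \right)} = - \frac{\left(y - 400\right) \left(y + 385\right)}{4} = - \frac{\left(-400 + y\right) \left(385 + y\right)}{4}$)
$d{\left(-37 \right)} - -181532 = \left(38500 - \frac{\left(-37\right)^{2}}{4} + \frac{15}{4} \left(-37\right)\right) - -181532 = \left(38500 - \frac{1369}{4} - \frac{555}{4}\right) + 181532 = 38019 + 181532 = 219551$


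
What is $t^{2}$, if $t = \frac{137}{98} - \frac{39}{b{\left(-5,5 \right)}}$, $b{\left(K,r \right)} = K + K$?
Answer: $\frac{1684804}{60025} \approx 28.068$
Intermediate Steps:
$b{\left(K,r \right)} = 2 K$
$t = \frac{1298}{245}$ ($t = \frac{137}{98} - \frac{39}{2 \left(-5\right)} = 137 \cdot \frac{1}{98} - \frac{39}{-10} = \frac{137}{98} - - \frac{39}{10} = \frac{137}{98} + \frac{39}{10} = \frac{1298}{245} \approx 5.298$)
$t^{2} = \left(\frac{1298}{245}\right)^{2} = \frac{1684804}{60025}$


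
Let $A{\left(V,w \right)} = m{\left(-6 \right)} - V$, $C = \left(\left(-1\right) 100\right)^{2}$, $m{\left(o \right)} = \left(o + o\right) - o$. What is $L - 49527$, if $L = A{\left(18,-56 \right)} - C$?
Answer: $-59551$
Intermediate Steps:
$m{\left(o \right)} = o$ ($m{\left(o \right)} = 2 o - o = o$)
$C = 10000$ ($C = \left(-100\right)^{2} = 10000$)
$A{\left(V,w \right)} = -6 - V$
$L = -10024$ ($L = \left(-6 - 18\right) - 10000 = -24 - 10000 = -10024$)
$L - 49527 = -10024 - 49527 = -59551$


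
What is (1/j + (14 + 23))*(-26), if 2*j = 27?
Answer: -26026/27 ≈ -963.93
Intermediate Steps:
j = 27/2 (j = (1/2)*27 = 27/2 ≈ 13.500)
(1/j + (14 + 23))*(-26) = (1/(27/2) + (14 + 23))*(-26) = (2/27 + 37)*(-26) = (1001/27)*(-26) = -26026/27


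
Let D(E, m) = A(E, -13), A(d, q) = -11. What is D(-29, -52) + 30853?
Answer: 30842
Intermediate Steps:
D(E, m) = -11
D(-29, -52) + 30853 = -11 + 30853 = 30842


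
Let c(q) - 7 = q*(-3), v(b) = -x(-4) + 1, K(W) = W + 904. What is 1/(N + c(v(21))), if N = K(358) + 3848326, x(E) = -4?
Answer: 1/3849580 ≈ 2.5977e-7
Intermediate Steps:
K(W) = 904 + W
v(b) = 5 (v(b) = -1*(-4) + 1 = 4 + 1 = 5)
c(q) = 7 - 3*q (c(q) = 7 + q*(-3) = 7 - 3*q)
N = 3849588 (N = (904 + 358) + 3848326 = 1262 + 3848326 = 3849588)
1/(N + c(v(21))) = 1/(3849588 + (7 - 3*5)) = 1/(3849588 + (7 - 15)) = 1/(3849588 - 8) = 1/3849580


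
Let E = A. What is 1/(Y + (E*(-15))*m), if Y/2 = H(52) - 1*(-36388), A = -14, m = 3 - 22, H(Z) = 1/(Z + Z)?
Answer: 52/3576873 ≈ 1.4538e-5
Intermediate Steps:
H(Z) = 1/(2*Z)
m = -19
E = -14
Y = 3784353/52 (Y = 2*((½)/52 - 1*(-36388)) = 2*((½)*(1/52) + 36388) = 2*(1/104 + 36388) = 2*(3784353/104) = 3784353/52 ≈ 72776.)
1/(Y + (E*(-15))*m) = 1/(3784353/52 - 14*(-15)*(-19)) = 1/(3784353/52 + 210*(-19)) = 1/(3784353/52 - 3990) = 1/(3576873/52) = 52/3576873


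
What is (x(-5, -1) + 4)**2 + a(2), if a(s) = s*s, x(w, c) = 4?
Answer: 68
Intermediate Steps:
a(s) = s**2
(x(-5, -1) + 4)**2 + a(2) = (4 + 4)**2 + 2**2 = 8**2 + 4 = 64 + 4 = 68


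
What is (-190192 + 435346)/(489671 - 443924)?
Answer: 6286/1173 ≈ 5.3589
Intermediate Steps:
(-190192 + 435346)/(489671 - 443924) = 245154/45747 = 245154*(1/45747) = 6286/1173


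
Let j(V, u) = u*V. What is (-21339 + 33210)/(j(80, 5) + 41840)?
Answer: 3957/14080 ≈ 0.28104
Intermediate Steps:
j(V, u) = V*u
(-21339 + 33210)/(j(80, 5) + 41840) = (-21339 + 33210)/(80*5 + 41840) = 11871/(400 + 41840) = 11871/42240 = 11871*(1/42240) = 3957/14080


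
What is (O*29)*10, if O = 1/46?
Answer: 145/23 ≈ 6.3043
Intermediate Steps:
O = 1/46 ≈ 0.021739
(O*29)*10 = ((1/46)*29)*10 = (29/46)*10 = 145/23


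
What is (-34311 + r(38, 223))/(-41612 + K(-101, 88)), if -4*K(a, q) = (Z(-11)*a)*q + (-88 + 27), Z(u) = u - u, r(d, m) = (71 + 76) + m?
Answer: 135764/166387 ≈ 0.81595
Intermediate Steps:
r(d, m) = 147 + m
Z(u) = 0
K(a, q) = 61/4 (K(a, q) = -((0*a)*q + (-88 + 27))/4 = -(0*q - 61)/4 = -(0 - 61)/4 = -¼*(-61) = 61/4)
(-34311 + r(38, 223))/(-41612 + K(-101, 88)) = (-34311 + (147 + 223))/(-41612 + 61/4) = (-34311 + 370)/(-166387/4) = -33941*(-4/166387) = 135764/166387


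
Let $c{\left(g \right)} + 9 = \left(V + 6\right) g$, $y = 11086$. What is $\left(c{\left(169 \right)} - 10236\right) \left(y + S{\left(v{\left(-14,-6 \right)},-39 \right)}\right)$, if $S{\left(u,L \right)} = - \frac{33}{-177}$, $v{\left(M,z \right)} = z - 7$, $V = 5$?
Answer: $- \frac{5485156810}{59} \approx -9.2969 \cdot 10^{7}$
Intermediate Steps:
$v{\left(M,z \right)} = -7 + z$ ($v{\left(M,z \right)} = z - 7 = -7 + z$)
$S{\left(u,L \right)} = \frac{11}{59}$ ($S{\left(u,L \right)} = \left(-33\right) \left(- \frac{1}{177}\right) = \frac{11}{59}$)
$c{\left(g \right)} = -9 + 11 g$ ($c{\left(g \right)} = -9 + \left(5 + 6\right) g = -9 + 11 g$)
$\left(c{\left(169 \right)} - 10236\right) \left(y + S{\left(v{\left(-14,-6 \right)},-39 \right)}\right) = \left(\left(-9 + 11 \cdot 169\right) - 10236\right) \left(11086 + \frac{11}{59}\right) = \left(\left(-9 + 1859\right) - 10236\right) \frac{654085}{59} = \left(1850 - 10236\right) \frac{654085}{59} = \left(-8386\right) \frac{654085}{59} = - \frac{5485156810}{59}$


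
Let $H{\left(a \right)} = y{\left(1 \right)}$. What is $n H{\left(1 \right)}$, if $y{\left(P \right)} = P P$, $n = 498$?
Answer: $498$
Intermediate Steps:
$y{\left(P \right)} = P^{2}$
$H{\left(a \right)} = 1$ ($H{\left(a \right)} = 1^{2} = 1$)
$n H{\left(1 \right)} = 498 \cdot 1 = 498$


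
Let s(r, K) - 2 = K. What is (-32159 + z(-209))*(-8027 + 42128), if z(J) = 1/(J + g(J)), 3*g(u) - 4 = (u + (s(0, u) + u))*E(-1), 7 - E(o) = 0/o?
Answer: -1827025696395/1666 ≈ -1.0967e+9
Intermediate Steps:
s(r, K) = 2 + K
E(o) = 7 (E(o) = 7 - 0/o = 7 - 1*0 = 7 + 0 = 7)
g(u) = 6 + 7*u (g(u) = 4/3 + ((u + ((2 + u) + u))*7)/3 = 4/3 + ((u + (2 + 2*u))*7)/3 = 4/3 + ((2 + 3*u)*7)/3 = 4/3 + (14 + 21*u)/3 = 4/3 + (14/3 + 7*u) = 6 + 7*u)
z(J) = 1/(6 + 8*J) (z(J) = 1/(J + (6 + 7*J)) = 1/(6 + 8*J))
(-32159 + z(-209))*(-8027 + 42128) = (-32159 + 1/(2*(3 + 4*(-209))))*(-8027 + 42128) = (-32159 + 1/(2*(3 - 836)))*34101 = (-32159 + (1/2)/(-833))*34101 = (-32159 + (1/2)*(-1/833))*34101 = (-32159 - 1/1666)*34101 = -53576895/1666*34101 = -1827025696395/1666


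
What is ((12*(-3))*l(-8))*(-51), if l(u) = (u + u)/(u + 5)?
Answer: 9792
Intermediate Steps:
l(u) = 2*u/(5 + u) (l(u) = (2*u)/(5 + u) = 2*u/(5 + u))
((12*(-3))*l(-8))*(-51) = ((12*(-3))*(2*(-8)/(5 - 8)))*(-51) = -72*(-8)/(-3)*(-51) = -72*(-8)*(-1)/3*(-51) = -36*16/3*(-51) = -192*(-51) = 9792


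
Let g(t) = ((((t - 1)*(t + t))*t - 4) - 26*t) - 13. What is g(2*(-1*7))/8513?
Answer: -5533/8513 ≈ -0.64995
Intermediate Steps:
g(t) = -17 - 26*t + 2*t²*(-1 + t) (g(t) = ((((-1 + t)*(2*t))*t - 4) - 26*t) - 13 = (((2*t*(-1 + t))*t - 4) - 26*t) - 13 = ((2*t²*(-1 + t) - 4) - 26*t) - 13 = ((-4 + 2*t²*(-1 + t)) - 26*t) - 13 = (-4 - 26*t + 2*t²*(-1 + t)) - 13 = -17 - 26*t + 2*t²*(-1 + t))
g(2*(-1*7))/8513 = (-17 - 52*(-1*7) - 2*(2*(-1*7))² + 2*(2*(-1*7))³)/8513 = (-17 - 52*(-7) - 2*(2*(-7))² + 2*(2*(-7))³)*(1/8513) = (-17 - 26*(-14) - 2*(-14)² + 2*(-14)³)*(1/8513) = (-17 + 364 - 2*196 + 2*(-2744))*(1/8513) = (-17 + 364 - 392 - 5488)*(1/8513) = -5533*1/8513 = -5533/8513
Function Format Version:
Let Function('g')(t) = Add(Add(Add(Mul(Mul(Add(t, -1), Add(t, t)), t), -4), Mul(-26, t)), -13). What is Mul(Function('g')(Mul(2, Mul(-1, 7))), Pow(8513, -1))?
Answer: Rational(-5533, 8513) ≈ -0.64995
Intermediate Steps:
Function('g')(t) = Add(-17, Mul(-26, t), Mul(2, Pow(t, 2), Add(-1, t))) (Function('g')(t) = Add(Add(Add(Mul(Mul(Add(-1, t), Mul(2, t)), t), -4), Mul(-26, t)), -13) = Add(Add(Add(Mul(Mul(2, t, Add(-1, t)), t), -4), Mul(-26, t)), -13) = Add(Add(Add(Mul(2, Pow(t, 2), Add(-1, t)), -4), Mul(-26, t)), -13) = Add(Add(Add(-4, Mul(2, Pow(t, 2), Add(-1, t))), Mul(-26, t)), -13) = Add(Add(-4, Mul(-26, t), Mul(2, Pow(t, 2), Add(-1, t))), -13) = Add(-17, Mul(-26, t), Mul(2, Pow(t, 2), Add(-1, t))))
Mul(Function('g')(Mul(2, Mul(-1, 7))), Pow(8513, -1)) = Mul(Add(-17, Mul(-26, Mul(2, Mul(-1, 7))), Mul(-2, Pow(Mul(2, Mul(-1, 7)), 2)), Mul(2, Pow(Mul(2, Mul(-1, 7)), 3))), Pow(8513, -1)) = Mul(Add(-17, Mul(-26, Mul(2, -7)), Mul(-2, Pow(Mul(2, -7), 2)), Mul(2, Pow(Mul(2, -7), 3))), Rational(1, 8513)) = Mul(Add(-17, Mul(-26, -14), Mul(-2, Pow(-14, 2)), Mul(2, Pow(-14, 3))), Rational(1, 8513)) = Mul(Add(-17, 364, Mul(-2, 196), Mul(2, -2744)), Rational(1, 8513)) = Mul(Add(-17, 364, -392, -5488), Rational(1, 8513)) = Mul(-5533, Rational(1, 8513)) = Rational(-5533, 8513)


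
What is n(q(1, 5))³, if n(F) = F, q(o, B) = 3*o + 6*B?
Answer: 35937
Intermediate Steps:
n(q(1, 5))³ = (3*1 + 6*5)³ = (3 + 30)³ = 33³ = 35937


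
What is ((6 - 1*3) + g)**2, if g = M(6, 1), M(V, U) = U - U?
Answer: 9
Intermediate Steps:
M(V, U) = 0
g = 0
((6 - 1*3) + g)**2 = ((6 - 1*3) + 0)**2 = ((6 - 3) + 0)**2 = (3 + 0)**2 = 3**2 = 9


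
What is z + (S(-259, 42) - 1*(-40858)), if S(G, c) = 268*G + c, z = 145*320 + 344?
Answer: 18232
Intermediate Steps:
z = 46744 (z = 46400 + 344 = 46744)
S(G, c) = c + 268*G
z + (S(-259, 42) - 1*(-40858)) = 46744 + ((42 + 268*(-259)) - 1*(-40858)) = 46744 + ((42 - 69412) + 40858) = 46744 + (-69370 + 40858) = 46744 - 28512 = 18232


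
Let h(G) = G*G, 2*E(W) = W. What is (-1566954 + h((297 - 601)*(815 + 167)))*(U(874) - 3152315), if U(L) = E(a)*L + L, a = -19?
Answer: -281588169408443520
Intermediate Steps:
E(W) = W/2
h(G) = G²
U(L) = -17*L/2 (U(L) = ((½)*(-19))*L + L = -19*L/2 + L = -17*L/2)
(-1566954 + h((297 - 601)*(815 + 167)))*(U(874) - 3152315) = (-1566954 + ((297 - 601)*(815 + 167))²)*(-17/2*874 - 3152315) = (-1566954 + (-304*982)²)*(-7429 - 3152315) = (-1566954 + (-298528)²)*(-3159744) = (-1566954 + 89118966784)*(-3159744) = 89117399830*(-3159744) = -281588169408443520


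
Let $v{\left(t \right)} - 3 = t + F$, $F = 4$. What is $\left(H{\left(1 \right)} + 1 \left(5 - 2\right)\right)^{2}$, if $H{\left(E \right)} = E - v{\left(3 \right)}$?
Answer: $36$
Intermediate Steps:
$v{\left(t \right)} = 7 + t$ ($v{\left(t \right)} = 3 + \left(t + 4\right) = 3 + \left(4 + t\right) = 7 + t$)
$H{\left(E \right)} = -10 + E$ ($H{\left(E \right)} = E - \left(7 + 3\right) = E - 10 = -10 + E$)
$\left(H{\left(1 \right)} + 1 \left(5 - 2\right)\right)^{2} = \left(\left(-10 + 1\right) + 1 \left(5 - 2\right)\right)^{2} = \left(-9 + 1 \cdot 3\right)^{2} = \left(-9 + 3\right)^{2} = \left(-6\right)^{2} = 36$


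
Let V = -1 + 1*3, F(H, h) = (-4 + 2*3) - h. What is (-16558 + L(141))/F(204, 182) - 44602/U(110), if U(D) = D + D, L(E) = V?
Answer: -109651/990 ≈ -110.76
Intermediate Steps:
F(H, h) = 2 - h (F(H, h) = (-4 + 6) - h = 2 - h)
V = 2 (V = -1 + 3 = 2)
L(E) = 2
U(D) = 2*D
(-16558 + L(141))/F(204, 182) - 44602/U(110) = (-16558 + 2)/(2 - 1*182) - 44602/(2*110) = -16556/(2 - 182) - 44602/220 = -16556/(-180) - 44602*1/220 = -16556*(-1/180) - 22301/110 = 4139/45 - 22301/110 = -109651/990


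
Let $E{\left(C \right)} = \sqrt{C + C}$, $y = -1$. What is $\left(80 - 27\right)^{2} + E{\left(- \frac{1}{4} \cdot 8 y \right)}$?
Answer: $2811$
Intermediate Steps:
$E{\left(C \right)} = \sqrt{2} \sqrt{C}$ ($E{\left(C \right)} = \sqrt{2 C} = \sqrt{2} \sqrt{C}$)
$\left(80 - 27\right)^{2} + E{\left(- \frac{1}{4} \cdot 8 y \right)} = \left(80 - 27\right)^{2} + \sqrt{2} \sqrt{- \frac{1}{4} \cdot 8 \left(-1\right)} = 53^{2} + \sqrt{2} \sqrt{\left(-1\right) \frac{1}{4} \cdot 8 \left(-1\right)} = 2809 + \sqrt{2} \sqrt{\left(- \frac{1}{4}\right) 8 \left(-1\right)} = 2809 + \sqrt{2} \sqrt{\left(-2\right) \left(-1\right)} = 2809 + \sqrt{2} \sqrt{2} = 2809 + 2 = 2811$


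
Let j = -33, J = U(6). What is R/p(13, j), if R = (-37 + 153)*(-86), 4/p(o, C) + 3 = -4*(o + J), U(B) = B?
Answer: 197026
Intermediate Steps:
J = 6
p(o, C) = 4/(-27 - 4*o) (p(o, C) = 4/(-3 - 4*(o + 6)) = 4/(-3 - 4*(6 + o)) = 4/(-3 + (-24 - 4*o)) = 4/(-27 - 4*o))
R = -9976 (R = 116*(-86) = -9976)
R/p(13, j) = -9976/((-4/(27 + 4*13))) = -9976/((-4/(27 + 52))) = -9976/((-4/79)) = -9976/((-4*1/79)) = -9976/(-4/79) = -9976*(-79/4) = 197026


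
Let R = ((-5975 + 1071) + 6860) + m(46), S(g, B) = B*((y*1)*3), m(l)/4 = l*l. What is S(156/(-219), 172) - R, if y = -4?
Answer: -12484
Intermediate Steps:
m(l) = 4*l² (m(l) = 4*(l*l) = 4*l²)
S(g, B) = -12*B (S(g, B) = B*(-4*1*3) = B*(-4*3) = B*(-12) = -12*B)
R = 10420 (R = ((-5975 + 1071) + 6860) + 4*46² = (-4904 + 6860) + 4*2116 = 1956 + 8464 = 10420)
S(156/(-219), 172) - R = -12*172 - 1*10420 = -2064 - 10420 = -12484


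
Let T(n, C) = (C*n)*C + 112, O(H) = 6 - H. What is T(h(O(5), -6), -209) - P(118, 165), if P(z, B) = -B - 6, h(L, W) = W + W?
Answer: -523889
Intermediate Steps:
h(L, W) = 2*W
P(z, B) = -6 - B
T(n, C) = 112 + n*C**2 (T(n, C) = n*C**2 + 112 = 112 + n*C**2)
T(h(O(5), -6), -209) - P(118, 165) = (112 + (2*(-6))*(-209)**2) - (-6 - 1*165) = (112 - 12*43681) - (-6 - 165) = (112 - 524172) - 1*(-171) = -524060 + 171 = -523889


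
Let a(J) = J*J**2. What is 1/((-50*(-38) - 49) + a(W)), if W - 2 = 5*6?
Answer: 1/34619 ≈ 2.8886e-5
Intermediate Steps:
W = 32 (W = 2 + 5*6 = 2 + 30 = 32)
a(J) = J**3
1/((-50*(-38) - 49) + a(W)) = 1/((-50*(-38) - 49) + 32**3) = 1/((1900 - 49) + 32768) = 1/(1851 + 32768) = 1/34619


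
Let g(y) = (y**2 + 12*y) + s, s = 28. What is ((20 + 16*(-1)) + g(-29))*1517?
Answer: 796425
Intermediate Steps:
g(y) = 28 + y**2 + 12*y (g(y) = (y**2 + 12*y) + 28 = 28 + y**2 + 12*y)
((20 + 16*(-1)) + g(-29))*1517 = ((20 + 16*(-1)) + (28 + (-29)**2 + 12*(-29)))*1517 = ((20 - 16) + (28 + 841 - 348))*1517 = (4 + 521)*1517 = 525*1517 = 796425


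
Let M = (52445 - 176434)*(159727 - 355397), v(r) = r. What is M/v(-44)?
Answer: -12130463815/22 ≈ -5.5139e+8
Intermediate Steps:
M = 24260927630 (M = -123989*(-195670) = 24260927630)
M/v(-44) = 24260927630/(-44) = 24260927630*(-1/44) = -12130463815/22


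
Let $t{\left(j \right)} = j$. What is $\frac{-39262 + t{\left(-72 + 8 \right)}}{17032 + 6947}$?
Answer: $- \frac{39326}{23979} \approx -1.64$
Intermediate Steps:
$\frac{-39262 + t{\left(-72 + 8 \right)}}{17032 + 6947} = \frac{-39262 + \left(-72 + 8\right)}{17032 + 6947} = \frac{-39262 - 64}{23979} = \left(-39326\right) \frac{1}{23979} = - \frac{39326}{23979}$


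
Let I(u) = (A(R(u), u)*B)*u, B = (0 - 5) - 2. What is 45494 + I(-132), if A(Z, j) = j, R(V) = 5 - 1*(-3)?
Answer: -76474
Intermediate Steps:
R(V) = 8 (R(V) = 5 + 3 = 8)
B = -7 (B = -5 - 2 = -7)
I(u) = -7*u**2 (I(u) = (u*(-7))*u = (-7*u)*u = -7*u**2)
45494 + I(-132) = 45494 - 7*(-132)**2 = 45494 - 7*17424 = 45494 - 121968 = -76474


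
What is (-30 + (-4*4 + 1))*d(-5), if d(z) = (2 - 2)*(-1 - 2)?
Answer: 0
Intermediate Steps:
d(z) = 0 (d(z) = 0*(-3) = 0)
(-30 + (-4*4 + 1))*d(-5) = (-30 + (-4*4 + 1))*0 = (-30 + (-16 + 1))*0 = (-30 - 15)*0 = -45*0 = 0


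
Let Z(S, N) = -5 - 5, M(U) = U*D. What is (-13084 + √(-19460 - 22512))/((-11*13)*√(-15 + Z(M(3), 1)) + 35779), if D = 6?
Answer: -(6542 - I*√10493)*(35779 + 715*I)/640324033 ≈ -0.36566 - 0.0015812*I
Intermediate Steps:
M(U) = 6*U (M(U) = U*6 = 6*U)
Z(S, N) = -10
(-13084 + √(-19460 - 22512))/((-11*13)*√(-15 + Z(M(3), 1)) + 35779) = (-13084 + √(-19460 - 22512))/((-11*13)*√(-15 - 10) + 35779) = (-13084 + √(-41972))/(-715*I + 35779) = (-13084 + 2*I*√10493)/(-715*I + 35779) = (-13084 + 2*I*√10493)/(35779 - 715*I) = (-13084 + 2*I*√10493)*((35779 + 715*I)/1280648066) = (-13084 + 2*I*√10493)*(35779 + 715*I)/1280648066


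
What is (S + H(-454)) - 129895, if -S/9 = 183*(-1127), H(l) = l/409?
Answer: 706045612/409 ≈ 1.7263e+6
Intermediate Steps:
H(l) = l/409 (H(l) = l*(1/409) = l/409)
S = 1856169 (S = -1647*(-1127) = -9*(-206241) = 1856169)
(S + H(-454)) - 129895 = (1856169 + (1/409)*(-454)) - 129895 = (1856169 - 454/409) - 129895 = 759172667/409 - 129895 = 706045612/409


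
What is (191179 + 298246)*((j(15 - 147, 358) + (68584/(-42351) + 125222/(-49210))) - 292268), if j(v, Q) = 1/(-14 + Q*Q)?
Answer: -8042955022492814662597/56226627534 ≈ -1.4305e+11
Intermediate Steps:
j(v, Q) = 1/(-14 + Q²)
(191179 + 298246)*((j(15 - 147, 358) + (68584/(-42351) + 125222/(-49210))) - 292268) = (191179 + 298246)*((1/(-14 + 358²) + (68584/(-42351) + 125222/(-49210))) - 292268) = 489425*((1/(-14 + 128164) + (68584*(-1/42351) + 125222*(-1/49210))) - 292268) = 489425*((1/128150 + (-68584/42351 - 62611/24605)) - 292268) = 489425*((1/128150 - 228376199/54844545) - 292268) = 489425*(-5853271011461/1405665688350 - 292268) = 489425*(-410836952673689261/1405665688350) = -8042955022492814662597/56226627534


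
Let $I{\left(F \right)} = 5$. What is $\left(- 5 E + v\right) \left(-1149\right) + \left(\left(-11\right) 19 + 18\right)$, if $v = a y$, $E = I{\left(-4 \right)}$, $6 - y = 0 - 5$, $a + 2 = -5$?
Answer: $117007$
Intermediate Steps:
$a = -7$ ($a = -2 - 5 = -7$)
$y = 11$ ($y = 6 - \left(0 - 5\right) = 6 - -5 = 6 + 5 = 11$)
$E = 5$
$v = -77$ ($v = \left(-7\right) 11 = -77$)
$\left(- 5 E + v\right) \left(-1149\right) + \left(\left(-11\right) 19 + 18\right) = \left(\left(-5\right) 5 - 77\right) \left(-1149\right) + \left(\left(-11\right) 19 + 18\right) = \left(-25 - 77\right) \left(-1149\right) + \left(-209 + 18\right) = \left(-102\right) \left(-1149\right) - 191 = 117198 - 191 = 117007$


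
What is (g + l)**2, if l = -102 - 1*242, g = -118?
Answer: 213444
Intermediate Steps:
l = -344 (l = -102 - 242 = -344)
(g + l)**2 = (-118 - 344)**2 = (-462)**2 = 213444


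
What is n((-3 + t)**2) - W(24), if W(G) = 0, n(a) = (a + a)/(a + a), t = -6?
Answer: 1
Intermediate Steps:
n(a) = 1 (n(a) = (2*a)/((2*a)) = (2*a)*(1/(2*a)) = 1)
n((-3 + t)**2) - W(24) = 1 - 1*0 = 1 + 0 = 1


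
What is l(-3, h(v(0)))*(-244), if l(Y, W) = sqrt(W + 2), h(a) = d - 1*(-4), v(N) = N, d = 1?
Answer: -244*sqrt(7) ≈ -645.56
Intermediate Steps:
h(a) = 5 (h(a) = 1 - 1*(-4) = 1 + 4 = 5)
l(Y, W) = sqrt(2 + W)
l(-3, h(v(0)))*(-244) = sqrt(2 + 5)*(-244) = sqrt(7)*(-244) = -244*sqrt(7)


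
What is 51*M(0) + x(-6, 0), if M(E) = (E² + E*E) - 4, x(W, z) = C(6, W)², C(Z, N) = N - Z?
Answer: -60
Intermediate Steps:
x(W, z) = (-6 + W)² (x(W, z) = (W - 1*6)² = (W - 6)² = (-6 + W)²)
M(E) = -4 + 2*E² (M(E) = (E² + E²) - 4 = 2*E² - 4 = -4 + 2*E²)
51*M(0) + x(-6, 0) = 51*(-4 + 2*0²) + (-6 - 6)² = 51*(-4 + 2*0) + (-12)² = 51*(-4 + 0) + 144 = 51*(-4) + 144 = -204 + 144 = -60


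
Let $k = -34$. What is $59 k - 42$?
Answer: $-2048$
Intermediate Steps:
$59 k - 42 = 59 \left(-34\right) - 42 = -2006 - 42 = -2048$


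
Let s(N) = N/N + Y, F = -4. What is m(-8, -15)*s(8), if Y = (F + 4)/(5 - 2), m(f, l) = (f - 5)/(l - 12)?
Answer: 13/27 ≈ 0.48148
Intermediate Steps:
m(f, l) = (-5 + f)/(-12 + l)
Y = 0 (Y = (-4 + 4)/(5 - 2) = 0/3 = 0*(⅓) = 0)
s(N) = 1 (s(N) = N/N + 0 = 1 + 0 = 1)
m(-8, -15)*s(8) = ((-5 - 8)/(-12 - 15))*1 = (-13/(-27))*1 = -1/27*(-13)*1 = (13/27)*1 = 13/27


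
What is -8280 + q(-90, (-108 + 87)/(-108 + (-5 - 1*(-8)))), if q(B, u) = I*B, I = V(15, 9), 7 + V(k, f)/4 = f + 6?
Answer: -11160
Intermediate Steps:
V(k, f) = -4 + 4*f (V(k, f) = -28 + 4*(f + 6) = -28 + 4*(6 + f) = -28 + (24 + 4*f) = -4 + 4*f)
I = 32 (I = -4 + 4*9 = -4 + 36 = 32)
q(B, u) = 32*B
-8280 + q(-90, (-108 + 87)/(-108 + (-5 - 1*(-8)))) = -8280 + 32*(-90) = -8280 - 2880 = -11160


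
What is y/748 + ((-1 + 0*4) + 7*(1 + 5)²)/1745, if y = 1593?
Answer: 2967533/1305260 ≈ 2.2735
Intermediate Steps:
y/748 + ((-1 + 0*4) + 7*(1 + 5)²)/1745 = 1593/748 + ((-1 + 0*4) + 7*(1 + 5)²)/1745 = 1593*(1/748) + ((-1 + 0) + 7*6²)*(1/1745) = 1593/748 + (-1 + 7*36)*(1/1745) = 1593/748 + (-1 + 252)*(1/1745) = 1593/748 + 251*(1/1745) = 1593/748 + 251/1745 = 2967533/1305260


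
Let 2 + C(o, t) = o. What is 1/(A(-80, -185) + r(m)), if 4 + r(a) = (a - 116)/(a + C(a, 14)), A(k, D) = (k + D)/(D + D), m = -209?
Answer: -3108/7801 ≈ -0.39841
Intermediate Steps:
C(o, t) = -2 + o
A(k, D) = (D + k)/(2*D) (A(k, D) = (D + k)/((2*D)) = (D + k)*(1/(2*D)) = (D + k)/(2*D))
r(a) = -4 + (-116 + a)/(-2 + 2*a) (r(a) = -4 + (a - 116)/(a + (-2 + a)) = -4 + (-116 + a)/(-2 + 2*a))
1/(A(-80, -185) + r(m)) = 1/((½)*(-185 - 80)/(-185) + (-108 - 7*(-209))/(2*(-1 - 209))) = 1/((½)*(-1/185)*(-265) + (½)*(-108 + 1463)/(-210)) = 1/(53/74 + (½)*(-1/210)*1355) = 1/(53/74 - 271/84) = 1/(-7801/3108) = -3108/7801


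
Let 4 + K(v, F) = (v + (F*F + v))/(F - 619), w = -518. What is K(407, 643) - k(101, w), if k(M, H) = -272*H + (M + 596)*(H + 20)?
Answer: 5363207/24 ≈ 2.2347e+5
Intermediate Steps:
K(v, F) = -4 + (F² + 2*v)/(-619 + F) (K(v, F) = -4 + (v + (F*F + v))/(F - 619) = -4 + (v + (F² + v))/(-619 + F) = -4 + (v + (v + F²))/(-619 + F) = -4 + (F² + 2*v)/(-619 + F))
k(M, H) = -272*H + (20 + H)*(596 + M) (k(M, H) = -272*H + (596 + M)*(20 + H) = -272*H + (20 + H)*(596 + M))
K(407, 643) - k(101, w) = (2476 + 643² - 4*643 + 2*407)/(-619 + 643) - (11920 + 20*101 + 324*(-518) - 518*101) = (2476 + 413449 - 2572 + 814)/24 - (11920 + 2020 - 167832 - 52318) = (1/24)*414167 - 1*(-206210) = 414167/24 + 206210 = 5363207/24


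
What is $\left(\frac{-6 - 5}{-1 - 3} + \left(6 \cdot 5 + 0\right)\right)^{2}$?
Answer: $\frac{17161}{16} \approx 1072.6$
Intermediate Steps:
$\left(\frac{-6 - 5}{-1 - 3} + \left(6 \cdot 5 + 0\right)\right)^{2} = \left(- \frac{11}{-4} + \left(30 + 0\right)\right)^{2} = \left(\left(-11\right) \left(- \frac{1}{4}\right) + 30\right)^{2} = \left(\frac{11}{4} + 30\right)^{2} = \left(\frac{131}{4}\right)^{2} = \frac{17161}{16}$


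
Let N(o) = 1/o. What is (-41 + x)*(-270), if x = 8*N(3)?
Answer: 10350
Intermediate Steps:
x = 8/3 ≈ 2.6667
(-41 + x)*(-270) = (-41 + 8/3)*(-270) = -115/3*(-270) = 10350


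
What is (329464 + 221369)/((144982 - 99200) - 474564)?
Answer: -550833/428782 ≈ -1.2846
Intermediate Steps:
(329464 + 221369)/((144982 - 99200) - 474564) = 550833/(45782 - 474564) = 550833/(-428782) = 550833*(-1/428782) = -550833/428782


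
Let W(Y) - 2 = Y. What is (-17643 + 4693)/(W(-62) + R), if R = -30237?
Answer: 12950/30297 ≈ 0.42743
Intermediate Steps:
W(Y) = 2 + Y
(-17643 + 4693)/(W(-62) + R) = (-17643 + 4693)/((2 - 62) - 30237) = -12950/(-60 - 30237) = -12950/(-30297) = -12950*(-1/30297) = 12950/30297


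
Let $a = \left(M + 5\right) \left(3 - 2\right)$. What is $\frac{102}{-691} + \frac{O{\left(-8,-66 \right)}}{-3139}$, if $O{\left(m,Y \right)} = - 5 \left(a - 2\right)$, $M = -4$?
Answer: $- \frac{323633}{2169049} \approx -0.1492$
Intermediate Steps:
$a = 1$ ($a = \left(-4 + 5\right) \left(3 - 2\right) = 1 \cdot 1 = 1$)
$O{\left(m,Y \right)} = 5$ ($O{\left(m,Y \right)} = - 5 \left(1 - 2\right) = \left(-5\right) \left(-1\right) = 5$)
$\frac{102}{-691} + \frac{O{\left(-8,-66 \right)}}{-3139} = \frac{102}{-691} + \frac{5}{-3139} = 102 \left(- \frac{1}{691}\right) + 5 \left(- \frac{1}{3139}\right) = - \frac{102}{691} - \frac{5}{3139} = - \frac{323633}{2169049}$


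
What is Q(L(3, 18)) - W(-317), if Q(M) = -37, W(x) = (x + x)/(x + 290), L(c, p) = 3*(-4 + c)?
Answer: -1633/27 ≈ -60.482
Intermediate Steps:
L(c, p) = -12 + 3*c
W(x) = 2*x/(290 + x) (W(x) = (2*x)/(290 + x) = 2*x/(290 + x))
Q(L(3, 18)) - W(-317) = -37 - 2*(-317)/(290 - 317) = -37 - 2*(-317)/(-27) = -37 - 2*(-317)*(-1)/27 = -37 - 1*634/27 = -37 - 634/27 = -1633/27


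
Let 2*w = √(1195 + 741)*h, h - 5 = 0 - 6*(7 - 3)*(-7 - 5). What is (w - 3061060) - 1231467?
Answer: -4286081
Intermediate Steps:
h = 293 (h = 5 + (0 - 6*(7 - 3)*(-7 - 5)) = 5 + (0 - 24*(-12)) = 5 + (0 - 6*(-48)) = 5 + (0 + 288) = 5 + 288 = 293)
w = 6446 (w = (√(1195 + 741)*293)/2 = (√1936*293)/2 = (44*293)/2 = (½)*12892 = 6446)
(w - 3061060) - 1231467 = (6446 - 3061060) - 1231467 = -3054614 - 1231467 = -4286081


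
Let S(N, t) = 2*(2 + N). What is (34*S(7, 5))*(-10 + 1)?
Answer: -5508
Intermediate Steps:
S(N, t) = 4 + 2*N
(34*S(7, 5))*(-10 + 1) = (34*(4 + 2*7))*(-10 + 1) = (34*(4 + 14))*(-9) = (34*18)*(-9) = 612*(-9) = -5508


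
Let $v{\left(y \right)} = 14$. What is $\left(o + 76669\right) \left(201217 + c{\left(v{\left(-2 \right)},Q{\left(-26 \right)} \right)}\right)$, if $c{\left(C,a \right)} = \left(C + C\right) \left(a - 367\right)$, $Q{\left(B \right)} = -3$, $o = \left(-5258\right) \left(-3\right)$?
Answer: $17643393651$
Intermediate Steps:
$o = 15774$
$c{\left(C,a \right)} = 2 C \left(-367 + a\right)$
$\left(o + 76669\right) \left(201217 + c{\left(v{\left(-2 \right)},Q{\left(-26 \right)} \right)}\right) = \left(15774 + 76669\right) \left(201217 + 2 \cdot 14 \left(-367 - 3\right)\right) = 92443 \left(201217 + 2 \cdot 14 \left(-370\right)\right) = 92443 \left(201217 - 10360\right) = 92443 \cdot 190857 = 17643393651$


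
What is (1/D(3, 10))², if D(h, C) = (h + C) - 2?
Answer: 1/121 ≈ 0.0082645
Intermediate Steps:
D(h, C) = -2 + C + h (D(h, C) = (C + h) - 2 = -2 + C + h)
(1/D(3, 10))² = (1/(-2 + 10 + 3))² = (1/11)² = 1/121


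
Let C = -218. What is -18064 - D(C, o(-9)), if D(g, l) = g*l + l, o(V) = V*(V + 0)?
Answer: -487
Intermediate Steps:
o(V) = V² (o(V) = V*V = V²)
D(g, l) = l + g*l
-18064 - D(C, o(-9)) = -18064 - (-9)²*(1 - 218) = -18064 - 81*(-217) = -18064 - 1*(-17577) = -18064 + 17577 = -487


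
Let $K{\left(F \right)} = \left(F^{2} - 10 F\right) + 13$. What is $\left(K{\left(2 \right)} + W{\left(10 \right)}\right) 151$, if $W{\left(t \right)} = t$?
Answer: $1057$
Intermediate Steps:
$K{\left(F \right)} = 13 + F^{2} - 10 F$
$\left(K{\left(2 \right)} + W{\left(10 \right)}\right) 151 = \left(\left(13 + 2^{2} - 20\right) + 10\right) 151 = \left(\left(13 + 4 - 20\right) + 10\right) 151 = \left(-3 + 10\right) 151 = 7 \cdot 151 = 1057$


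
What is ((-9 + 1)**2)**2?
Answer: 4096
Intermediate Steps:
((-9 + 1)**2)**2 = ((-8)**2)**2 = 64**2 = 4096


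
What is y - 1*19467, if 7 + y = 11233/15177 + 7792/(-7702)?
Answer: -1138205485507/58446627 ≈ -19474.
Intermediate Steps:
y = -424997698/58446627 (y = -7 + (11233/15177 + 7792/(-7702)) = -7 + (11233*(1/15177) + 7792*(-1/7702)) = -7 + (11233/15177 - 3896/3851) = -7 - 15871309/58446627 = -424997698/58446627 ≈ -7.2716)
y - 1*19467 = -424997698/58446627 - 1*19467 = -424997698/58446627 - 19467 = -1138205485507/58446627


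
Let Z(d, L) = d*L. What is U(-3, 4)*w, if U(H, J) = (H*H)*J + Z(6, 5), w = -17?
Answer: -1122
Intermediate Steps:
Z(d, L) = L*d
U(H, J) = 30 + J*H² (U(H, J) = (H*H)*J + 5*6 = H²*J + 30 = J*H² + 30 = 30 + J*H²)
U(-3, 4)*w = (30 + 4*(-3)²)*(-17) = (30 + 4*9)*(-17) = (30 + 36)*(-17) = 66*(-17) = -1122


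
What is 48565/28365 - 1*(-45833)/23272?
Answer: 486051545/132022056 ≈ 3.6816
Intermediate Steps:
48565/28365 - 1*(-45833)/23272 = 48565*(1/28365) + 45833*(1/23272) = 9713/5673 + 45833/23272 = 486051545/132022056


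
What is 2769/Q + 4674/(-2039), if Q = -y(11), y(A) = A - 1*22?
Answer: 5594577/22429 ≈ 249.44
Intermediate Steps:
y(A) = -22 + A (y(A) = A - 22 = -22 + A)
Q = 11 (Q = -(-22 + 11) = -1*(-11) = 11)
2769/Q + 4674/(-2039) = 2769/11 + 4674/(-2039) = 2769*(1/11) + 4674*(-1/2039) = 2769/11 - 4674/2039 = 5594577/22429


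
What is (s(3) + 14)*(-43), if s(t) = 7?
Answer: -903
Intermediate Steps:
(s(3) + 14)*(-43) = (7 + 14)*(-43) = 21*(-43) = -903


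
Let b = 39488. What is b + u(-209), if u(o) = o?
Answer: 39279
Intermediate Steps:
b + u(-209) = 39488 - 209 = 39279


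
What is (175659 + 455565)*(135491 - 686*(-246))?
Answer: 192048008328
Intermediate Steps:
(175659 + 455565)*(135491 - 686*(-246)) = 631224*(135491 + 168756) = 631224*304247 = 192048008328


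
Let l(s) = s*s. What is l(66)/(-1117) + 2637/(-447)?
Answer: -1630887/166433 ≈ -9.7991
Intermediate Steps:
l(s) = s²
l(66)/(-1117) + 2637/(-447) = 66²/(-1117) + 2637/(-447) = 4356*(-1/1117) + 2637*(-1/447) = -4356/1117 - 879/149 = -1630887/166433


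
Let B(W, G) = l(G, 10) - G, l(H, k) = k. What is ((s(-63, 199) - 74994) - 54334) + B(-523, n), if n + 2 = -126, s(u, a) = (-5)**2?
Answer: -129165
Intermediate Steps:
s(u, a) = 25
n = -128 (n = -2 - 126 = -128)
B(W, G) = 10 - G
((s(-63, 199) - 74994) - 54334) + B(-523, n) = ((25 - 74994) - 54334) + (10 - 1*(-128)) = (-74969 - 54334) + (10 + 128) = -129303 + 138 = -129165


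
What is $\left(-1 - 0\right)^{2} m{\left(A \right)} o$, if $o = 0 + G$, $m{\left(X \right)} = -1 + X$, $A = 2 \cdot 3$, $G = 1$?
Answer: $5$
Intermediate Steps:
$A = 6$
$o = 1$ ($o = 0 + 1 = 1$)
$\left(-1 - 0\right)^{2} m{\left(A \right)} o = \left(-1 - 0\right)^{2} \left(-1 + 6\right) 1 = \left(-1 + 0\right)^{2} \cdot 5 \cdot 1 = \left(-1\right)^{2} \cdot 5 \cdot 1 = 1 \cdot 5 \cdot 1 = 5 \cdot 1 = 5$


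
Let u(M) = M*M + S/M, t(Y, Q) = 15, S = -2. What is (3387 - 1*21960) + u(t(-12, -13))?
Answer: -275222/15 ≈ -18348.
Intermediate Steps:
u(M) = M² - 2/M (u(M) = M*M - 2/M = M² - 2/M)
(3387 - 1*21960) + u(t(-12, -13)) = (3387 - 1*21960) + (-2 + 15³)/15 = (3387 - 21960) + (-2 + 3375)/15 = -18573 + (1/15)*3373 = -18573 + 3373/15 = -275222/15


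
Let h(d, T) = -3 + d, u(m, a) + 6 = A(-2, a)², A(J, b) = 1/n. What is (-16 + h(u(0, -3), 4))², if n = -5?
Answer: 389376/625 ≈ 623.00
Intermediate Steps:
A(J, b) = -⅕ (A(J, b) = 1/(-5) = 1*(-⅕) = -⅕)
u(m, a) = -149/25 (u(m, a) = -6 + (-⅕)² = -6 + 1/25 = -149/25)
(-16 + h(u(0, -3), 4))² = (-16 + (-3 - 149/25))² = (-16 - 224/25)² = (-624/25)² = 389376/625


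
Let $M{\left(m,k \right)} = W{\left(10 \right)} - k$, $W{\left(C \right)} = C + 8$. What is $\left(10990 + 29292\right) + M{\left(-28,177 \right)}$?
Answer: $40123$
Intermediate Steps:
$W{\left(C \right)} = 8 + C$
$M{\left(m,k \right)} = 18 - k$ ($M{\left(m,k \right)} = \left(8 + 10\right) - k = 18 - k$)
$\left(10990 + 29292\right) + M{\left(-28,177 \right)} = \left(10990 + 29292\right) + \left(18 - 177\right) = 40282 + \left(18 - 177\right) = 40282 - 159 = 40123$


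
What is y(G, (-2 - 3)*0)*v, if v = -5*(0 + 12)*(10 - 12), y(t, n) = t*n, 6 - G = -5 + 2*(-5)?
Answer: 0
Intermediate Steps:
G = 21 (G = 6 - (-5 + 2*(-5)) = 6 - (-5 - 10) = 6 - 1*(-15) = 6 + 15 = 21)
y(t, n) = n*t
v = 120 (v = -60*(-2) = -5*(-24) = 120)
y(G, (-2 - 3)*0)*v = (((-2 - 3)*0)*21)*120 = (-5*0*21)*120 = (0*21)*120 = 0*120 = 0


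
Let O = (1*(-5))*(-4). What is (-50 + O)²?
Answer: 900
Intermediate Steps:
O = 20 (O = -5*(-4) = 20)
(-50 + O)² = (-50 + 20)² = (-30)² = 900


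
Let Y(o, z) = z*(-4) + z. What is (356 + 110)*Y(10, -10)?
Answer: 13980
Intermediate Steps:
Y(o, z) = -3*z (Y(o, z) = -4*z + z = -3*z)
(356 + 110)*Y(10, -10) = (356 + 110)*(-3*(-10)) = 466*30 = 13980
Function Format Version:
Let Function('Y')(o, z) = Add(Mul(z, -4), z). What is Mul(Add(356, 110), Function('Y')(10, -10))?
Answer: 13980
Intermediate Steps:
Function('Y')(o, z) = Mul(-3, z) (Function('Y')(o, z) = Add(Mul(-4, z), z) = Mul(-3, z))
Mul(Add(356, 110), Function('Y')(10, -10)) = Mul(Add(356, 110), Mul(-3, -10)) = Mul(466, 30) = 13980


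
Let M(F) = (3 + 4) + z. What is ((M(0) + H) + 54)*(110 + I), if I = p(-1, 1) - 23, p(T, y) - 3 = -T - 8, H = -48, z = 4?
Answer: 1411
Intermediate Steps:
M(F) = 11 (M(F) = (3 + 4) + 4 = 7 + 4 = 11)
p(T, y) = -5 - T (p(T, y) = 3 + (-T - 8) = 3 + (-8 - T) = -5 - T)
I = -27 (I = (-5 - 1*(-1)) - 23 = (-5 + 1) - 23 = -4 - 23 = -27)
((M(0) + H) + 54)*(110 + I) = ((11 - 48) + 54)*(110 - 27) = (-37 + 54)*83 = 17*83 = 1411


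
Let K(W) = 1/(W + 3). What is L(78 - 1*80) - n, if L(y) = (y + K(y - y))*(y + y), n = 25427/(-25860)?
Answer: 197827/25860 ≈ 7.6499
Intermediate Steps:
K(W) = 1/(3 + W)
n = -25427/25860 (n = 25427*(-1/25860) = -25427/25860 ≈ -0.98326)
L(y) = 2*y*(⅓ + y) (L(y) = (y + 1/(3 + (y - y)))*(y + y) = (y + 1/(3 + 0))*(2*y) = (y + 1/3)*(2*y) = (y + ⅓)*(2*y) = (⅓ + y)*(2*y) = 2*y*(⅓ + y))
L(78 - 1*80) - n = 2*(78 - 1*80)*(1 + 3*(78 - 1*80))/3 - 1*(-25427/25860) = 2*(78 - 80)*(1 + 3*(78 - 80))/3 + 25427/25860 = (⅔)*(-2)*(1 + 3*(-2)) + 25427/25860 = (⅔)*(-2)*(1 - 6) + 25427/25860 = (⅔)*(-2)*(-5) + 25427/25860 = 20/3 + 25427/25860 = 197827/25860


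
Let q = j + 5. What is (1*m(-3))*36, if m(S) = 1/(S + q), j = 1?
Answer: 12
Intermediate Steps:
q = 6 (q = 1 + 5 = 6)
m(S) = 1/(6 + S) (m(S) = 1/(S + 6) = 1/(6 + S))
(1*m(-3))*36 = (1/(6 - 3))*36 = (1/3)*36 = 12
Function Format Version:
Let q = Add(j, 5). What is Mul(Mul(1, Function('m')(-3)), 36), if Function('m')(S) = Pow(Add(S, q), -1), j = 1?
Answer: 12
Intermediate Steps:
q = 6 (q = Add(1, 5) = 6)
Function('m')(S) = Pow(Add(6, S), -1) (Function('m')(S) = Pow(Add(S, 6), -1) = Pow(Add(6, S), -1))
Mul(Mul(1, Function('m')(-3)), 36) = Mul(Mul(1, Pow(Add(6, -3), -1)), 36) = Mul(Mul(1, Pow(3, -1)), 36) = Mul(Mul(1, Rational(1, 3)), 36) = Mul(Rational(1, 3), 36) = 12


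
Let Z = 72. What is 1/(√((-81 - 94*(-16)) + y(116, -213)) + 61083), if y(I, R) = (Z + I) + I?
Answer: 5553/339193742 - √1727/3731131162 ≈ 1.6360e-5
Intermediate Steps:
y(I, R) = 72 + 2*I (y(I, R) = (72 + I) + I = 72 + 2*I)
1/(√((-81 - 94*(-16)) + y(116, -213)) + 61083) = 1/(√((-81 - 94*(-16)) + (72 + 2*116)) + 61083) = 1/(√((-81 + 1504) + (72 + 232)) + 61083) = 1/(√(1423 + 304) + 61083) = 1/(√1727 + 61083) = 1/(61083 + √1727)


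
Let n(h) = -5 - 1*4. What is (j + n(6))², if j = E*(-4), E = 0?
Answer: 81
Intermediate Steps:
n(h) = -9 (n(h) = -5 - 4 = -9)
j = 0 (j = 0*(-4) = 0)
(j + n(6))² = (0 - 9)² = (-9)² = 81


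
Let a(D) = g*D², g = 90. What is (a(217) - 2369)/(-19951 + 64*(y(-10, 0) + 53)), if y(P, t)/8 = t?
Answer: -4235641/16559 ≈ -255.79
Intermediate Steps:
y(P, t) = 8*t
a(D) = 90*D²
(a(217) - 2369)/(-19951 + 64*(y(-10, 0) + 53)) = (90*217² - 2369)/(-19951 + 64*(8*0 + 53)) = (90*47089 - 2369)/(-19951 + 64*(0 + 53)) = (4238010 - 2369)/(-19951 + 64*53) = 4235641/(-19951 + 3392) = 4235641/(-16559) = 4235641*(-1/16559) = -4235641/16559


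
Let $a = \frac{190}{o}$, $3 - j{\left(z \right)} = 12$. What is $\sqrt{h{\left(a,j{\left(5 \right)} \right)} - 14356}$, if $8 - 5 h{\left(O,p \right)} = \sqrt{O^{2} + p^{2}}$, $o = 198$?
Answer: $\frac{\sqrt{-390798540 - 55 \sqrt{802906}}}{165} \approx 119.82 i$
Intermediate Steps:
$j{\left(z \right)} = -9$ ($j{\left(z \right)} = 3 - 12 = -9$)
$a = \frac{95}{99}$ ($a = \frac{190}{198} = 190 \cdot \frac{1}{198} = \frac{95}{99} \approx 0.9596$)
$h{\left(O,p \right)} = \frac{8}{5} - \frac{\sqrt{O^{2} + p^{2}}}{5}$
$\sqrt{h{\left(a,j{\left(5 \right)} \right)} - 14356} = \sqrt{\left(\frac{8}{5} - \frac{\sqrt{\left(\frac{95}{99}\right)^{2} + \left(-9\right)^{2}}}{5}\right) - 14356} = \sqrt{\left(\frac{8}{5} - \frac{\sqrt{\frac{9025}{9801} + 81}}{5}\right) - 14356} = \sqrt{\left(\frac{8}{5} - \frac{\sqrt{\frac{802906}{9801}}}{5}\right) - 14356} = \sqrt{\left(\frac{8}{5} - \frac{\frac{1}{99} \sqrt{802906}}{5}\right) - 14356} = \sqrt{\left(\frac{8}{5} - \frac{\sqrt{802906}}{495}\right) - 14356} = \sqrt{- \frac{71772}{5} - \frac{\sqrt{802906}}{495}}$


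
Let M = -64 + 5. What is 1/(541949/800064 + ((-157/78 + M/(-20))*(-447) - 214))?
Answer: -52004160/32879206259 ≈ -0.0015817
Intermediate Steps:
M = -59
1/(541949/800064 + ((-157/78 + M/(-20))*(-447) - 214)) = 1/(541949/800064 + ((-157/78 - 59/(-20))*(-447) - 214)) = 1/(541949*(1/800064) + ((-157*1/78 - 59*(-1/20))*(-447) - 214)) = 1/(541949/800064 + ((-157/78 + 59/20)*(-447) - 214)) = 1/(541949/800064 + ((731/780)*(-447) - 214)) = 1/(541949/800064 + (-108919/260 - 214)) = 1/(541949/800064 - 164559/260) = 1/(-32879206259/52004160) = -52004160/32879206259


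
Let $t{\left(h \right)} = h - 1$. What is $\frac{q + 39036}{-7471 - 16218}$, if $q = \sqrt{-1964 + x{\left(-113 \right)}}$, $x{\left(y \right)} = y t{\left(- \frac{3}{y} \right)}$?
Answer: $- \frac{39036}{23689} - \frac{3 i \sqrt{206}}{23689} \approx -1.6479 - 0.0018176 i$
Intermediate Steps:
$t{\left(h \right)} = -1 + h$
$x{\left(y \right)} = y \left(-1 - \frac{3}{y}\right)$
$q = 3 i \sqrt{206}$ ($q = \sqrt{-1964 - -110} = \sqrt{-1964 + \left(-3 + 113\right)} = \sqrt{-1964 + 110} = \sqrt{-1854} = 3 i \sqrt{206} \approx 43.058 i$)
$\frac{q + 39036}{-7471 - 16218} = \frac{3 i \sqrt{206} + 39036}{-7471 - 16218} = \frac{39036 + 3 i \sqrt{206}}{-23689} = \left(39036 + 3 i \sqrt{206}\right) \left(- \frac{1}{23689}\right) = - \frac{39036}{23689} - \frac{3 i \sqrt{206}}{23689}$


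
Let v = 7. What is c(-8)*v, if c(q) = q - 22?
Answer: -210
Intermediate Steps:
c(q) = -22 + q
c(-8)*v = (-22 - 8)*7 = -30*7 = -210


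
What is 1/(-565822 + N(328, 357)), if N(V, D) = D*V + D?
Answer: -1/448369 ≈ -2.2303e-6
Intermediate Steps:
N(V, D) = D + D*V
1/(-565822 + N(328, 357)) = 1/(-565822 + 357*(1 + 328)) = 1/(-565822 + 357*329) = 1/(-565822 + 117453) = 1/(-448369) = -1/448369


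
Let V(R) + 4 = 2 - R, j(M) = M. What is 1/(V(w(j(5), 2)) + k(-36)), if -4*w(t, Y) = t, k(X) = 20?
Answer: 4/77 ≈ 0.051948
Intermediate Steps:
w(t, Y) = -t/4
V(R) = -2 - R (V(R) = -4 + (2 - R) = -2 - R)
1/(V(w(j(5), 2)) + k(-36)) = 1/((-2 - (-1)*5/4) + 20) = 1/((-2 - 1*(-5/4)) + 20) = 1/((-2 + 5/4) + 20) = 1/(-¾ + 20) = 1/(77/4) = 4/77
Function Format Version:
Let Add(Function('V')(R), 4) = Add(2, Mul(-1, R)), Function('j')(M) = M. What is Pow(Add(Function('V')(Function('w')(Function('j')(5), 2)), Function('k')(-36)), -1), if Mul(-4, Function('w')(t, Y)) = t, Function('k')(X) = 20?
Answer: Rational(4, 77) ≈ 0.051948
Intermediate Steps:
Function('w')(t, Y) = Mul(Rational(-1, 4), t)
Function('V')(R) = Add(-2, Mul(-1, R)) (Function('V')(R) = Add(-4, Add(2, Mul(-1, R))) = Add(-2, Mul(-1, R)))
Pow(Add(Function('V')(Function('w')(Function('j')(5), 2)), Function('k')(-36)), -1) = Pow(Add(Add(-2, Mul(-1, Mul(Rational(-1, 4), 5))), 20), -1) = Pow(Add(Add(-2, Mul(-1, Rational(-5, 4))), 20), -1) = Pow(Add(Add(-2, Rational(5, 4)), 20), -1) = Pow(Add(Rational(-3, 4), 20), -1) = Pow(Rational(77, 4), -1) = Rational(4, 77)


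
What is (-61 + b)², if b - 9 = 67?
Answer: 225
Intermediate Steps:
b = 76 (b = 9 + 67 = 76)
(-61 + b)² = (-61 + 76)² = 15² = 225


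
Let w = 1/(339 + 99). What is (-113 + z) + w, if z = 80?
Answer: -14453/438 ≈ -32.998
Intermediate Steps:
w = 1/438 ≈ 0.0022831
(-113 + z) + w = (-113 + 80) + 1/438 = -33 + 1/438 = -14453/438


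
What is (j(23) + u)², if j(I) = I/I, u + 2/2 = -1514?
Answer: 2292196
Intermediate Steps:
u = -1515 (u = -1 - 1514 = -1515)
j(I) = 1
(j(23) + u)² = (1 - 1515)² = (-1514)² = 2292196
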